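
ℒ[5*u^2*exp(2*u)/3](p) 10/(3*(p - 2)^3)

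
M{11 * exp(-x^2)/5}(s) 11 * gamma(s/2)/10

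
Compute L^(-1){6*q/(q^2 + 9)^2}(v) v*sin(3*v)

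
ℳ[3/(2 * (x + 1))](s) 3 * pi * csc(pi * s)/2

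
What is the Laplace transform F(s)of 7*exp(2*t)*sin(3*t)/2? 21/(2*((s - 2)^2 + 9))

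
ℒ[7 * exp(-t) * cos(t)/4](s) 7 * (s + 1)/(4 * ((s + 1)^2 + 1))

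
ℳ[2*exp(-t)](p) 2*gamma(p)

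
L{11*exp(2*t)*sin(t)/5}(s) 11/(5*((s - 2)^2 + 1))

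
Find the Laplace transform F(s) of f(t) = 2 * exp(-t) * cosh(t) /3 2 * (s + 1) /(3 * s * (s + 2) ) 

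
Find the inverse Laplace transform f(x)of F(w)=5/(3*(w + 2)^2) 5*x*exp(-2*x)/3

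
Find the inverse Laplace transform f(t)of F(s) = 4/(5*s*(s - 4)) 2*exp(2*t)*sinh(2*t)/5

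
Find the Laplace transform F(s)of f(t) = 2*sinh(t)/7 2/(7*(s^2-1))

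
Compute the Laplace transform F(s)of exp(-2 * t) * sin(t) 1/((s + 2)^2 + 1)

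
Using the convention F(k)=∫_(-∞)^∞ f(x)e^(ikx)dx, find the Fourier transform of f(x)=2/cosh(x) 2 * pi/cosh(pi * k/2)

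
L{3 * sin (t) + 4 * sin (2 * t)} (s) 8/ (s^2 + 4) + 3/ (s^2 + 1)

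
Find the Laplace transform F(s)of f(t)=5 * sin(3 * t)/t 5 * atan(3/s)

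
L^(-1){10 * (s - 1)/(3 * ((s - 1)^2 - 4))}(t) 10 * exp(t) * cosh(2 * t)/3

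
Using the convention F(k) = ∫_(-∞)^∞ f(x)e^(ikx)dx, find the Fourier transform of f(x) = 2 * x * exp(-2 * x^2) sqrt(2) * I * sqrt(pi) * k * exp(-k^2/8)/4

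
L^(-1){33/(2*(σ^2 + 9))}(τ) 11*sin(3*τ)/2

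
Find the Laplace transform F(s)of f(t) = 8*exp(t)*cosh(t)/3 8*(s - 1)/(3*s*(s - 2))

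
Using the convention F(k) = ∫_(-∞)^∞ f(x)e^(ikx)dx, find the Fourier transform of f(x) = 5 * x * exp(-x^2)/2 5 * I * sqrt(pi) * k * exp(-k^2/4)/4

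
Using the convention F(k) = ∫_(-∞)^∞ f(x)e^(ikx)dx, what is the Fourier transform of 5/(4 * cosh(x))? 5 * pi/(4 * cosh(pi * k/2))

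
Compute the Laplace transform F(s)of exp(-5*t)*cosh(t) (s + 5)/((s + 5)^2 - 1)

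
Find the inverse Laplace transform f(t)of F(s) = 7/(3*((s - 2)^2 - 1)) 7*exp(2*t)*sinh(t)/3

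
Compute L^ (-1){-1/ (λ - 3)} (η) -exp (3*η)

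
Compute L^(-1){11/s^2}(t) 11*t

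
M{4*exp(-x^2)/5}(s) 2*gamma(s/2)/5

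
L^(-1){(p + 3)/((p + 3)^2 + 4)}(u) exp(-3 * u) * cos(2 * u)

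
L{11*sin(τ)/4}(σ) 11/(4*(σ^2+1))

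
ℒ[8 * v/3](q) 8/(3 * q^2)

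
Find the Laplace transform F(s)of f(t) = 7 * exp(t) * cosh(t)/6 7 * (s - 1)/(6 * s * (s - 2))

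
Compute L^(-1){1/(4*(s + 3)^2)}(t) t*exp(-3*t)/4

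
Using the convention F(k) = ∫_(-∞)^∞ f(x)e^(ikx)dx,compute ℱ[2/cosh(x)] 2*pi/cosh(pi*k/2)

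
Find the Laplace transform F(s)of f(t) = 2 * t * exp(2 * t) 2/(s - 2)^2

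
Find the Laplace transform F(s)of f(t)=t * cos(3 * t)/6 (s^2 - 9)/(6 * (s^2 + 9)^2)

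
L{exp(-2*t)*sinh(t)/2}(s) 1/(2*((s + 2)^2 - 1))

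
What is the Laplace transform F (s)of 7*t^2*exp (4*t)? 14/ (s - 4)^3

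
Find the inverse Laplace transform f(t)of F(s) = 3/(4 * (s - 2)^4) t^3 * exp(2 * t)/8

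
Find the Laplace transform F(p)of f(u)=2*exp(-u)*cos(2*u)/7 2*(p + 1)/(7*((p + 1)^2 + 4))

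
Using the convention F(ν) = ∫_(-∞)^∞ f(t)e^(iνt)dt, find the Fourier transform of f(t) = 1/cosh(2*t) pi/(2*cosh(pi*ν/4))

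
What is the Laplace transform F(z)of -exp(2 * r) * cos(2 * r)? (2 - z)/((z - 2)^2 + 4)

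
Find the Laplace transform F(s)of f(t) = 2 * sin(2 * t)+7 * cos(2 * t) 7 * s/(s^2+4)+4/(s^2+4)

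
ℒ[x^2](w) 2/w^3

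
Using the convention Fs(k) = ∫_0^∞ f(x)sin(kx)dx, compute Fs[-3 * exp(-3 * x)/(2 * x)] -3 * atan(k/3)/2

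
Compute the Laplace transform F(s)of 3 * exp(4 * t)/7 3/(7 * (s - 4))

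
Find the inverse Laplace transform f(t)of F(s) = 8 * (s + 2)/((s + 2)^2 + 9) 8 * exp(-2 * t) * cos(3 * t)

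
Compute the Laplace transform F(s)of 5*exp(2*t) 5/(s - 2)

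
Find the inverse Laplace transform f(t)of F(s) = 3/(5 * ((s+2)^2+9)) exp(-2 * t) * sin(3 * t)/5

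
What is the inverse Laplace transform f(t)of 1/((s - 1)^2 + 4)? exp(t)*sin(2*t)/2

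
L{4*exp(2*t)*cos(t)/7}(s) 4*(s - 2)/(7*((s - 2)^2 + 1))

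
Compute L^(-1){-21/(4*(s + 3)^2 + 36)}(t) -7*exp(-3*t)*sin(3*t)/4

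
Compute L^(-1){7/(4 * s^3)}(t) 7 * t^2/8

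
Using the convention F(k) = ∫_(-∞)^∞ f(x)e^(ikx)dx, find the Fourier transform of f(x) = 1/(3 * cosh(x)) pi/(3 * cosh(pi * k/2))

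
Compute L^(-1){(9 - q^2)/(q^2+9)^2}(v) -v * cos(3 * v)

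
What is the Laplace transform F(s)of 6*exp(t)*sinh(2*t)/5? 12/(5*((s - 1)^2 - 4))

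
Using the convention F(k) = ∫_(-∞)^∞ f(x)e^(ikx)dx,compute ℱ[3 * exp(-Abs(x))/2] 3/(k^2 + 1)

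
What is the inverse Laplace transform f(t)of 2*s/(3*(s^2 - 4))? 2*cosh(2*t)/3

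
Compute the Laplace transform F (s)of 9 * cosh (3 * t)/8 9 * s/ (8 * (s^2 - 9))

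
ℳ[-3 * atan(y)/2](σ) 3 * pi * sec(pi * σ/2)/(4 * σ)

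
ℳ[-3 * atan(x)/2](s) 3 * pi * sec(pi * s/2)/(4 * s)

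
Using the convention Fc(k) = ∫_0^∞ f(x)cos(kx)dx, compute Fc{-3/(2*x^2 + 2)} -3*pi*exp(-k)/4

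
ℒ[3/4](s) 3/(4*s)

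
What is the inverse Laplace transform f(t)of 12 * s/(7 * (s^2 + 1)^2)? 6 * t * sin(t)/7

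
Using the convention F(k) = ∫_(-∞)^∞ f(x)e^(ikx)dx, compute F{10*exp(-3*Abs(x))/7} 60/(7*(k^2 + 9))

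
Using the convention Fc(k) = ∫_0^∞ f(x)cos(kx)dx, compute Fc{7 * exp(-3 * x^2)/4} 7 * sqrt(3) * sqrt(pi) * exp(-k^2/12)/24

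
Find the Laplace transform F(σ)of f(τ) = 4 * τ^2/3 8/(3 * σ^3)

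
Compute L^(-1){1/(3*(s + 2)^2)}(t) t*exp(-2*t)/3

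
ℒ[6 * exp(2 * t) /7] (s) 6/(7 * (s - 2) ) 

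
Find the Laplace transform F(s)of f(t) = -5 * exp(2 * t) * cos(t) 5 * (2 - s)/((s - 2)^2 + 1)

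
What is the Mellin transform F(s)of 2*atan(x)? -pi*sec(pi*s/2)/s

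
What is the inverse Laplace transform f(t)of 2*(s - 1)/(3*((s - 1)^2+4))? 2*exp(t)*cos(2*t)/3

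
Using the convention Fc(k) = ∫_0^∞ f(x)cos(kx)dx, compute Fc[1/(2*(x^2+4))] pi*exp(-2*k)/8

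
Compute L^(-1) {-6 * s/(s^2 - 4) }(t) -6 * cosh(2 * t) 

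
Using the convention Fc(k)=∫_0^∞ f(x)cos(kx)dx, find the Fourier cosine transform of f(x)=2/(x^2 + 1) pi * exp(-k)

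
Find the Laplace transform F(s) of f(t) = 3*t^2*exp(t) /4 3/(2*(s - 1) ^3) 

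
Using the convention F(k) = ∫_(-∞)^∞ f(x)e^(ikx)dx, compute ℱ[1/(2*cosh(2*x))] pi/(4*cosh(pi*k/4))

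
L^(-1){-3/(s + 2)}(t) -3*exp(-2*t)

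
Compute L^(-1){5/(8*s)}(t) 5/8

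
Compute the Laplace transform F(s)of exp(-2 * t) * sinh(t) 1/((s+2)^2 - 1)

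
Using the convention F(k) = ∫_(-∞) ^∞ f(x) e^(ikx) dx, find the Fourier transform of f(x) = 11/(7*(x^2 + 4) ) 11*pi*exp(-2*Abs(k) ) /14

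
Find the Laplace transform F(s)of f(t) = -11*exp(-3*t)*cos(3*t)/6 11*(-s - 3)/(6*((s + 3)^2 + 9))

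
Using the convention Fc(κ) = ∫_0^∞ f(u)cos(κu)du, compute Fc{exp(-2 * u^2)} sqrt(2) * sqrt(pi) * exp(-κ^2/8)/4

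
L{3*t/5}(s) 3/(5*s^2)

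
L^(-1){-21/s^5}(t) -7*t^4/8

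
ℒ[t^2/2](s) s^(-3)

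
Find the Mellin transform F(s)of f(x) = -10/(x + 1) -10*pi*csc(pi*s)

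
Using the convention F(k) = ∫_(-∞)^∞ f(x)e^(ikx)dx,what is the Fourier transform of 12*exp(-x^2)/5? 12*sqrt(pi)*exp(-k^2/4)/5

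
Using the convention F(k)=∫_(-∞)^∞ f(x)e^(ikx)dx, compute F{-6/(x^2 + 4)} -3 * pi * exp(-2 * Abs(k))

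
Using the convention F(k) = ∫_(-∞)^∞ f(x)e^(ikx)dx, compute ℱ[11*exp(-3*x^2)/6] 11*sqrt(3)*sqrt(pi)*exp(-k^2/12)/18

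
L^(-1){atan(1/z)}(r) sin(r)/r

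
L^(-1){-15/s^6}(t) -t^5/8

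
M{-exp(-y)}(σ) -gamma(σ)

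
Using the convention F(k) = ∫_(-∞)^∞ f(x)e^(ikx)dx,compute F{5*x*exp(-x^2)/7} 5*I*sqrt(pi)*k*exp(-k^2/4)/14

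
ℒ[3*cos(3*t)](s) 3*s/(s^2+9)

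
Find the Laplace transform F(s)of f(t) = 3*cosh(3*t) 3*s/(s^2 - 9)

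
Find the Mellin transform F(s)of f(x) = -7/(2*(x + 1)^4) 7*pi*(s - 3)*(s - 2)*(s - 1)/(12*sin(pi*s))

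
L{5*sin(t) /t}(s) 5*atan(1/s) 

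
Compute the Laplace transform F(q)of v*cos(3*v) (q^2-9)/(q^2+9)^2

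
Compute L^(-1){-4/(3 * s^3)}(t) -2 * t^2/3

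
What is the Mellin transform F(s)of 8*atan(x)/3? -4*pi*sec(pi*s/2)/(3*s)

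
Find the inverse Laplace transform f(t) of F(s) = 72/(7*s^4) 12*t^3/7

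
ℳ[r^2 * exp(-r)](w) gamma(w+2)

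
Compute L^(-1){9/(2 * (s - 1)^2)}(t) 9 * t * exp(t)/2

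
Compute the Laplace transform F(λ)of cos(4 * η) λ/(λ^2 + 16)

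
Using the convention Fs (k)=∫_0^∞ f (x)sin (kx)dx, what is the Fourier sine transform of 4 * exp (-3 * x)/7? 4 * k/ (7 * (k^2 + 9))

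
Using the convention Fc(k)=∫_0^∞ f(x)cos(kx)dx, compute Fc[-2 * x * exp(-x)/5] 2 * (k^2 - 1)/(5 * (k^2 + 1)^2)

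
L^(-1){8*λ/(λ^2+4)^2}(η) 2*η*sin(2*η)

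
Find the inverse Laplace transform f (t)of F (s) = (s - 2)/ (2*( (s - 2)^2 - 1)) exp (2*t)*cosh (t)/2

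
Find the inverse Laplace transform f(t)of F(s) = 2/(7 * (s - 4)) 2 * exp(4 * t)/7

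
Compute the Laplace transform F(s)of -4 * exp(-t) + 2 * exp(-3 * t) 2/(s + 3) - 4/(s + 1)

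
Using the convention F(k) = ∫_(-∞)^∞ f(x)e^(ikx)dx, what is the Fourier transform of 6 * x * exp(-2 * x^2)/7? 3 * sqrt(2) * I * sqrt(pi) * k * exp(-k^2/8)/28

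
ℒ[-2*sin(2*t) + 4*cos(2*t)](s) 4*s/(s^2 + 4) - 4/(s^2 + 4) 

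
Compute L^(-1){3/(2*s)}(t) 3/2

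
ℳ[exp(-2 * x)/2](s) gamma(s)/(2 * 2^s)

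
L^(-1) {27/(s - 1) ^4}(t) 9*t^3*exp(t) /2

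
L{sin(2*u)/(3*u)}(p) atan(2/p)/3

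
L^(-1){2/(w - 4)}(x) 2 * exp(4 * x)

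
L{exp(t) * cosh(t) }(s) (s - 1) /(s * (s - 2) ) 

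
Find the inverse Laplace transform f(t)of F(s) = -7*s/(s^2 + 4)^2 -7*t*sin(2*t)/4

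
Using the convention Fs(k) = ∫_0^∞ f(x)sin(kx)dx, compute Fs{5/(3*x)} 5*pi/6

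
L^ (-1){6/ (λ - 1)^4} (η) η^3*exp (η)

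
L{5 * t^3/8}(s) 15/(4 * s^4)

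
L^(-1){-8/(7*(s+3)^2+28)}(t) -4*exp(-3*t)*sin(2*t)/7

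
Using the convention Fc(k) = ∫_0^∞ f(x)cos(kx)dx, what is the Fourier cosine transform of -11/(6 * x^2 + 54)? -11 * pi * exp(-3 * k)/36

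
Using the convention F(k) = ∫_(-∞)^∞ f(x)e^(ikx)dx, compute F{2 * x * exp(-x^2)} I * sqrt(pi) * k * exp(-k^2/4)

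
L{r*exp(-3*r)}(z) (z+3)^(-2)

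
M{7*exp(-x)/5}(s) 7*gamma(s)/5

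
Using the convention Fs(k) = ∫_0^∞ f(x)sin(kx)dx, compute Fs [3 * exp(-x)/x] 3 * atan(k)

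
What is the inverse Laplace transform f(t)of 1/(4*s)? 1/4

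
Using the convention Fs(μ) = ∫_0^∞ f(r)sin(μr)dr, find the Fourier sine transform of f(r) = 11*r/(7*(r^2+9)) 11*pi*exp(-3*μ)/14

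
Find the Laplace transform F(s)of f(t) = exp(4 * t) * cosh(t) (s - 4)/((s - 4)^2-1)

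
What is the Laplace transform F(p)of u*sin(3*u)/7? 6*p/(7*(p^2 + 9)^2)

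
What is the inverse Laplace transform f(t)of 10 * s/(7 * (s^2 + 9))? 10 * cos(3 * t)/7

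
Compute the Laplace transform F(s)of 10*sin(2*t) 20/(s^2 + 4)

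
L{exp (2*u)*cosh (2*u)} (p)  (p - 2)/ (p*(p - 4))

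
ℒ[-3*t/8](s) -3/(8*s^2) 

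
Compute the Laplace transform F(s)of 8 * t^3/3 16/s^4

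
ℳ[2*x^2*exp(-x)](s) 2*gamma(s + 2)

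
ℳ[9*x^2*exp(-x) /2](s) 9*gamma(s+2) /2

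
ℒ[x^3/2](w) 3/w^4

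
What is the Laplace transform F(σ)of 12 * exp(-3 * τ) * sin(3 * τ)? 36/((σ + 3)^2 + 9)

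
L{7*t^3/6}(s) 7/s^4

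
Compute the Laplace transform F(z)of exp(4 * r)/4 1/(4 * (z - 4))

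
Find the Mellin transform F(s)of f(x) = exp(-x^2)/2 gamma(s/2)/4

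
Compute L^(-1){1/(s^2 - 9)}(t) sinh(3*t)/3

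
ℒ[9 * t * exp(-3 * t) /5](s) 9/(5 * (s + 3) ^2) 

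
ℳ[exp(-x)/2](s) gamma(s)/2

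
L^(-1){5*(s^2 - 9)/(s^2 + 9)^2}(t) 5*t*cos(3*t)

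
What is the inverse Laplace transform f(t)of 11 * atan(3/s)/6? 11 * sin(3 * t)/(6 * t)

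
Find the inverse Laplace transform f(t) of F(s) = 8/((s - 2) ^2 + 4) 4 * exp(2 * t) * sin(2 * t) 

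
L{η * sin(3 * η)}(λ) 6 * λ/(λ^2 + 9)^2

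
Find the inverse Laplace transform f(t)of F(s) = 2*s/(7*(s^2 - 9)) 2*cosh(3*t)/7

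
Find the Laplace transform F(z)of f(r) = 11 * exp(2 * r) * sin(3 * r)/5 33/(5 * ((z - 2)^2 + 9))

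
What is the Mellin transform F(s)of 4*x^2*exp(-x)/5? 4*gamma(s + 2)/5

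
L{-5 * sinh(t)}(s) -5/(s^2 - 1)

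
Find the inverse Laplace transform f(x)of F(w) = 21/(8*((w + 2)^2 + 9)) 7*exp(-2*x)*sin(3*x)/8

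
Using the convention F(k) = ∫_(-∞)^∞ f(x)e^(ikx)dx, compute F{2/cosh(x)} 2*pi/cosh(pi*k/2)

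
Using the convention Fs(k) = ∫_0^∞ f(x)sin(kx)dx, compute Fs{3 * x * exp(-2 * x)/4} 3 * k/(k^2 + 4)^2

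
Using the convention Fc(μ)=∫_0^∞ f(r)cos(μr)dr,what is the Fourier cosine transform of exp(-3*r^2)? sqrt(3)*sqrt(pi)*exp(-μ^2/12)/6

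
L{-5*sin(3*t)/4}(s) -15/(4*s^2 + 36)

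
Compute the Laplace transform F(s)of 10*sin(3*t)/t 10*atan(3/s)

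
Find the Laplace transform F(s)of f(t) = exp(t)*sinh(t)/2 1/(2*s*(s - 2))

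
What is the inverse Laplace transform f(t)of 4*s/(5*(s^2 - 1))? 4*cosh(t)/5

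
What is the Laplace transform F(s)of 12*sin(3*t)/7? 36/(7*(s^2 + 9))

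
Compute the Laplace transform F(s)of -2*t -2/s^2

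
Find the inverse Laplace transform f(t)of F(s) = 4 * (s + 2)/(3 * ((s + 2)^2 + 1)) 4 * exp(-2 * t) * cos(t)/3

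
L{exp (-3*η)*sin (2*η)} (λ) 2/ ( (λ + 3)^2 + 4)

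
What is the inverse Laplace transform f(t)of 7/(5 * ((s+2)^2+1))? 7 * exp(-2 * t) * sin(t)/5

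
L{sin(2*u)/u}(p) atan(2/p)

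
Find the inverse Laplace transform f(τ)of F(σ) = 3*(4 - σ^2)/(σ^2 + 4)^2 -3*τ*cos(2*τ)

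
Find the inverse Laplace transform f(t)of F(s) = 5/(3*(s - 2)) 5*exp(2*t)/3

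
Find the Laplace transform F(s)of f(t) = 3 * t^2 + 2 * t 2/s^2 + 6/s^3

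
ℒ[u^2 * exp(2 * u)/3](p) 2/(3 * (p - 2)^3)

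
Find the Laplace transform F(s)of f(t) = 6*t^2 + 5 12/s^3 + 5/s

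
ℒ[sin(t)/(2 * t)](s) atan(1/s)/2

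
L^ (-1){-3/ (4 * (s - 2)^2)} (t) -3 * t * exp (2 * t)/4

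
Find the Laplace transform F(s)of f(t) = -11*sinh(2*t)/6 -11/(3*s^2-12)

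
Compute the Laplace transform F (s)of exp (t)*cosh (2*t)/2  (s - 1)/ (2*( (s - 1)^2 - 4))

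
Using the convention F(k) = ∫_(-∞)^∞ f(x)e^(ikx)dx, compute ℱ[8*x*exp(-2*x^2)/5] sqrt(2)*I*sqrt(pi)*k*exp(-k^2/8)/5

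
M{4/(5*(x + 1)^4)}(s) 2*gamma(s)*gamma(4 - s)/15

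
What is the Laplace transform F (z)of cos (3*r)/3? z/ (3*(z^2 + 9))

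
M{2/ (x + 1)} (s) 2 * pi * csc (pi * s)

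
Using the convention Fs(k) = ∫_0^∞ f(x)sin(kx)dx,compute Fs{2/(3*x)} pi/3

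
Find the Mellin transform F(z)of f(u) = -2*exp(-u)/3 -2*gamma(z)/3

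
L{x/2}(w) 1/(2*w^2)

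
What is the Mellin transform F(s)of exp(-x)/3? gamma(s)/3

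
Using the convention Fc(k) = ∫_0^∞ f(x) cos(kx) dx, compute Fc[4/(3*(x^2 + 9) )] 2*pi*exp(-3*k) /9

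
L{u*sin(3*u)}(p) 6*p/(p^2+9)^2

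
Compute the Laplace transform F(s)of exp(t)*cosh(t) (s - 1)/(s*(s - 2))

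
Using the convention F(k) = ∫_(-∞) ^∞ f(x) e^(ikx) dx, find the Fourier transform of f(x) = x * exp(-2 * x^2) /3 sqrt(2) * I * sqrt(pi) * k * exp(-k^2/8) /24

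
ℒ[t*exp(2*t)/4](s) 1/(4*(s - 2)^2)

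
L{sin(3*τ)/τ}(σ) atan(3/σ)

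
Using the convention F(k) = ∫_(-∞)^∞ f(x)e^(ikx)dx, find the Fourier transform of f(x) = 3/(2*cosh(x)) 3*pi/(2*cosh(pi*k/2))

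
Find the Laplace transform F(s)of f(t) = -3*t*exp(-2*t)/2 -3/(2*(s + 2)^2)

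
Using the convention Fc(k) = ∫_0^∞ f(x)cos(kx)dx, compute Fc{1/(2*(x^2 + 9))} pi*exp(-3*k)/12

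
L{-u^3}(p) -6/p^4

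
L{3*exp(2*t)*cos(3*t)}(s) 3*(s - 2)/((s - 2)^2 + 9)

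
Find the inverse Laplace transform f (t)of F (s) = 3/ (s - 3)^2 3*t*exp (3*t)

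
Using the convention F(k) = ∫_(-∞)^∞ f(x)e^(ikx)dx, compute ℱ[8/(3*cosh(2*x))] 4*pi/(3*cosh(pi*k/4))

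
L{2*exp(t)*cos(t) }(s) 2*(s - 1) /((s - 1) ^2 + 1) 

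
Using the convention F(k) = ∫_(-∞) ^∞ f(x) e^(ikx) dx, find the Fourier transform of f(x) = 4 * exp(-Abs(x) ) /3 8/(3 * (k^2 + 1) ) 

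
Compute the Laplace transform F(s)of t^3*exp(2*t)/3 2/(s - 2)^4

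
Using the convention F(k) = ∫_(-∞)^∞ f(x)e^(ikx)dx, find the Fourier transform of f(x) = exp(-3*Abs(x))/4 3/(2*(k^2+9))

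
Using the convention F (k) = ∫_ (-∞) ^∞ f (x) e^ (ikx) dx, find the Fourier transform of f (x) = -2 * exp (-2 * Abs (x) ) -8/ (k^2+4) 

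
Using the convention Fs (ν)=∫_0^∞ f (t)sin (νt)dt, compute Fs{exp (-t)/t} atan (ν)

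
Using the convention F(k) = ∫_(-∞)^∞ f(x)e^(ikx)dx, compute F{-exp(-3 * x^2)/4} -sqrt(3) * sqrt(pi) * exp(-k^2/12)/12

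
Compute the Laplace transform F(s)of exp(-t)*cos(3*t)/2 (s + 1)/(2*((s + 1)^2 + 9))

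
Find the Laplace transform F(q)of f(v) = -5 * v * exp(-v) -5/(q + 1)^2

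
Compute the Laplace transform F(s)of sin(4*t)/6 2/(3*(s^2 + 16))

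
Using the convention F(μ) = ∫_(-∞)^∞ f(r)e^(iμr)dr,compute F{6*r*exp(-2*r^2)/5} 3*sqrt(2)*I*sqrt(pi)*μ*exp(-μ^2/8)/20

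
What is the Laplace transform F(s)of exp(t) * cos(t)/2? (s - 1)/(2 * ((s - 1)^2 + 1))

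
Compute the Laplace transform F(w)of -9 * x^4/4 -54/w^5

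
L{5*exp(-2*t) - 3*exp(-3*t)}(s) 5/(s + 2) - 3/(s + 3)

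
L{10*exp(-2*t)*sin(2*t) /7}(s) 20/(7*((s+2) ^2+4) ) 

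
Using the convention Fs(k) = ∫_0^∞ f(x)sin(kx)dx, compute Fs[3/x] 3 * pi/2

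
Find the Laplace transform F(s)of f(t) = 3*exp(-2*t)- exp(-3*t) 3/(s + 2) - 1/(s + 3)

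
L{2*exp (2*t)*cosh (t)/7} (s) 2*(s - 2)/ (7*( (s - 2)^2-1))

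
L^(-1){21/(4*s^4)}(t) 7*t^3/8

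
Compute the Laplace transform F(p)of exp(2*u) 1/(p - 2)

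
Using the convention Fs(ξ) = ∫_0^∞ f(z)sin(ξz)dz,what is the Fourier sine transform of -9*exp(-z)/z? -9*atan(ξ)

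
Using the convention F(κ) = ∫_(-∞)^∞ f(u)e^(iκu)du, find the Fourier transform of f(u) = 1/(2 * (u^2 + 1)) pi * exp(-Abs(κ))/2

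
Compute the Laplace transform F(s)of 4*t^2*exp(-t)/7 8/(7*(s + 1)^3)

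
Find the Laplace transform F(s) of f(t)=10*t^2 20/s^3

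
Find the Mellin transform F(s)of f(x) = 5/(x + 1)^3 5 * pi * (s - 2) * (s - 1)/(2 * sin(pi * s))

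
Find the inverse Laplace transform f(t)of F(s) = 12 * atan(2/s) 12 * sin(2 * t)/t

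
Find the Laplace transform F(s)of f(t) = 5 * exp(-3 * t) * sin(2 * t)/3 10/(3 * ((s + 3)^2 + 4))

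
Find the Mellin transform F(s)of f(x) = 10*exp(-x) 10*gamma(s)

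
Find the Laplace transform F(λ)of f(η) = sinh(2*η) 2/(λ^2 - 4)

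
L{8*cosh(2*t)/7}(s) 8*s/(7*(s^2 - 4))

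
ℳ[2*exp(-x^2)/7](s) gamma(s/2)/7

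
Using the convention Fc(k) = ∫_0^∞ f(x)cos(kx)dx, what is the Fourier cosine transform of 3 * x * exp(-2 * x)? 3 * (4 - k^2)/(k^2 + 4)^2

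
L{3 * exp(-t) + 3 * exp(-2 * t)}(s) 3/(s + 2) + 3/(s + 1)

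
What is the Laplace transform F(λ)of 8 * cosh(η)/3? 8 * λ/(3 * (λ^2-1))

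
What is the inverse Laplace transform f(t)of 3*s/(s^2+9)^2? t*sin(3*t)/2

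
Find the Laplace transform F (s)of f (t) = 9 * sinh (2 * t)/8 9/ (4 * (s^2 - 4))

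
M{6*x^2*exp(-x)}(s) 6*gamma(s+2)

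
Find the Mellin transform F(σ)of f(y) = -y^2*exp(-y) -gamma(σ + 2)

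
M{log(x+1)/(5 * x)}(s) -pi * csc(pi * s)/(5 * s - 5)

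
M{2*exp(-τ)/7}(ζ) 2*gamma(ζ)/7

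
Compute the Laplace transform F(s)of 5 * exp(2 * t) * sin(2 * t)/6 5/(3 * ((s - 2)^2 + 4))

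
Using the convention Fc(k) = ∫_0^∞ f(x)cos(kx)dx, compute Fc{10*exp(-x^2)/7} 5*sqrt(pi)*exp(-k^2/4)/7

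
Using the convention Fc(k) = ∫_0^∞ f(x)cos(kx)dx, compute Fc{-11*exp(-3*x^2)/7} -11*sqrt(3)*sqrt(pi)*exp(-k^2/12)/42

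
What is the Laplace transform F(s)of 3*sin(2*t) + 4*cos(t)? 6/(s^2 + 4) + 4*s/(s^2 + 1)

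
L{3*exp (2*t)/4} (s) 3/ (4*(s - 2))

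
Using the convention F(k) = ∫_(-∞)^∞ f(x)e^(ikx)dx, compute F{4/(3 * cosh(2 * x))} 2 * pi/(3 * cosh(pi * k/4))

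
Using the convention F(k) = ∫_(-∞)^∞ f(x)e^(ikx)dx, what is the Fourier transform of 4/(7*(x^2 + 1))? 4*pi*exp(-Abs(k))/7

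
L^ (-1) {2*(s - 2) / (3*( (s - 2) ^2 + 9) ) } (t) 2*exp (2*t)*cos (3*t) /3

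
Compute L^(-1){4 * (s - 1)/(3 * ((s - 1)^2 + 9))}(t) 4 * exp(t) * cos(3 * t)/3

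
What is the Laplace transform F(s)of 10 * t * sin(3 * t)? 60 * s/(s^2+9)^2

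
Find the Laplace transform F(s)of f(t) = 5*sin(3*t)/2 15/(2*(s^2 + 9))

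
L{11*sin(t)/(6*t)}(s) 11*atan(1/s)/6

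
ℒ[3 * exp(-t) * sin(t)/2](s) 3/(2 * ((s + 1)^2 + 1))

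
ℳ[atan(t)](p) -pi*sec(pi*p/2)/(2*p)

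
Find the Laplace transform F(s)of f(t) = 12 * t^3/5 72/(5 * s^4)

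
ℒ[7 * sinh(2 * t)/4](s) 7/(2 * (s^2 - 4))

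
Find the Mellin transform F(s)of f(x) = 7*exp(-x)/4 7*gamma(s)/4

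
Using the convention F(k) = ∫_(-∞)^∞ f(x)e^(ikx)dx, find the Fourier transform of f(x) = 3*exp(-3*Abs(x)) 18/(k^2+9)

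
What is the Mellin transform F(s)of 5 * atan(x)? -5 * pi * sec(pi * s/2)/(2 * s)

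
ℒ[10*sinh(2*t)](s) 20/(s^2-4)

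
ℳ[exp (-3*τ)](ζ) gamma (ζ) /3^ζ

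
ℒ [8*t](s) 8/s^2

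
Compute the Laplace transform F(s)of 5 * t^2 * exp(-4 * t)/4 5/(2 * (s + 4)^3)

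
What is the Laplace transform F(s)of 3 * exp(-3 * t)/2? 3/(2 * (s + 3))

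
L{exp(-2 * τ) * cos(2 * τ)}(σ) (σ + 2)/((σ + 2)^2 + 4)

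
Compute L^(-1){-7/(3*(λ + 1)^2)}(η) -7*η*exp(-η)/3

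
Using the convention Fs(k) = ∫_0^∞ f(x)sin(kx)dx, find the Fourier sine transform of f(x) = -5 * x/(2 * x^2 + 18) -5 * pi * exp(-3 * k)/4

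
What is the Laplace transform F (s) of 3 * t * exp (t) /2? 3/ (2 * (s - 1) ^2) 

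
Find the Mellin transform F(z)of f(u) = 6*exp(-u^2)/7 3*gamma(z/2)/7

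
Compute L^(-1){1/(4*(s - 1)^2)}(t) t*exp(t)/4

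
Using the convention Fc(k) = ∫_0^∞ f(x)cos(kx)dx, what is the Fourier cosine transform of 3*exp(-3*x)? 9/(k^2+9)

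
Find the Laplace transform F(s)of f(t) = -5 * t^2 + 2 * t 2/s^2 - 10/s^3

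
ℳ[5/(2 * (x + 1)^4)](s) 5 * gamma(s) * gamma(4 - s)/12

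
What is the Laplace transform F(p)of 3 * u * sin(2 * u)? 12 * p/(p^2 + 4)^2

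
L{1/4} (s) 1/ (4*s)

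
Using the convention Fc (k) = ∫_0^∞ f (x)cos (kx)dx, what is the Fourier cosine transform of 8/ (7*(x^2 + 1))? 4*pi*exp (-k)/7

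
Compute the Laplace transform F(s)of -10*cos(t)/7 -10*s/(7*s^2 + 7)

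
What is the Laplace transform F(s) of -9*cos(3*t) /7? -9*s/(7*s^2+63) 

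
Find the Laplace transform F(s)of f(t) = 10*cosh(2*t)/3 10*s/(3*(s^2 - 4))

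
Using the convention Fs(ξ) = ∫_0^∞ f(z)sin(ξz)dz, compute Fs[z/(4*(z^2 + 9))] pi*exp(-3*ξ)/8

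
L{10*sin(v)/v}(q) 10*atan(1/q)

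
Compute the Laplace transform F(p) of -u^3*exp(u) -6/(p - 1) ^4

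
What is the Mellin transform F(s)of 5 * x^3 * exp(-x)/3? 5 * gamma(s+3)/3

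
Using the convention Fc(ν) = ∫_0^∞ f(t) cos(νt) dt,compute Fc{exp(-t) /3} 1/(3*(ν^2 + 1) ) 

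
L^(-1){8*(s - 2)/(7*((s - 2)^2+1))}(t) 8*exp(2*t)*cos(t)/7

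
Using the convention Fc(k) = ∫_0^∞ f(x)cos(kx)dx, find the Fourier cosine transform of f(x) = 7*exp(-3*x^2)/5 7*sqrt(3)*sqrt(pi)*exp(-k^2/12)/30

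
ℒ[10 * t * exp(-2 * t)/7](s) 10/(7 * (s + 2)^2)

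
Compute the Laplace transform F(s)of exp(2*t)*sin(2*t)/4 1/(2*((s - 2)^2 + 4))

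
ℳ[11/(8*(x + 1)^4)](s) 11*gamma(s)*gamma(4 - s)/48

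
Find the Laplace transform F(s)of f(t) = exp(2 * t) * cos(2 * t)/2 (s - 2)/(2 * ((s - 2)^2+4))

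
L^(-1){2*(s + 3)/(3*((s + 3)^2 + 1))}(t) 2*exp(-3*t)*cos(t)/3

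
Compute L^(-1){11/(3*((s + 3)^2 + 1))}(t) 11*exp(-3*t)*sin(t)/3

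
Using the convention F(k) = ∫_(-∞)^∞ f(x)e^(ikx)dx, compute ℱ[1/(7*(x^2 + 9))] pi*exp(-3*Abs(k))/21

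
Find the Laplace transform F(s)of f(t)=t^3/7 6/(7*s^4)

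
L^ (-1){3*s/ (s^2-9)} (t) 3*cosh (3*t)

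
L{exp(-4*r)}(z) 1/(z + 4)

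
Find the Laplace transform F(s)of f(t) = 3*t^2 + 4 6/s^3 + 4/s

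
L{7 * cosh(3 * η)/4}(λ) 7 * λ/(4 * (λ^2 - 9))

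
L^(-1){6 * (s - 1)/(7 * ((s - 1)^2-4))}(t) 6 * exp(t) * cosh(2 * t)/7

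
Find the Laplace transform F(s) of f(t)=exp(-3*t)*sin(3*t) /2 3/(2*((s + 3) ^2 + 9) ) 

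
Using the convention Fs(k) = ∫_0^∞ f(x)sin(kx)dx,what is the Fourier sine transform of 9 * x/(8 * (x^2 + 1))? 9 * pi * exp(-k)/16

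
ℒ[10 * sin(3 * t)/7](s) 30/(7 * (s^2 + 9))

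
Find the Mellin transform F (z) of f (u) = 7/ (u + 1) 7*pi*csc (pi*z) 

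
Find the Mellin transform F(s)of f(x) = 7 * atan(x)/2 -7 * pi * sec(pi * s/2)/(4 * s)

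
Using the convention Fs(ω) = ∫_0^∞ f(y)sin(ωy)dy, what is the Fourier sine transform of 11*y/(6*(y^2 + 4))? 11*pi*exp(-2*ω)/12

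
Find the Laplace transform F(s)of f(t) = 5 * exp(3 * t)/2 5/(2 * (s - 3))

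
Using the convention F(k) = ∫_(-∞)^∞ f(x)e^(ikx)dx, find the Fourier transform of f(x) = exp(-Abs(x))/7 2/(7*(k^2 + 1))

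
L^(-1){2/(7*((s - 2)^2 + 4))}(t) exp(2*t)*sin(2*t)/7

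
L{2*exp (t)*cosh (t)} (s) 2*(s - 1)/ (s*(s - 2))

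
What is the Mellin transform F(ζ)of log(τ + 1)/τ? -pi*csc(pi*ζ)/(ζ - 1)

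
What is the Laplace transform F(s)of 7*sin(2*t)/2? 7/(s^2 + 4)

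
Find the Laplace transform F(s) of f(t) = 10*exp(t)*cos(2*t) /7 10*(s - 1) /(7*((s - 1) ^2 + 4) ) 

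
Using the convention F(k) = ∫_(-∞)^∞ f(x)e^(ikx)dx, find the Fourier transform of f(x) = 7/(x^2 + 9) 7*pi*exp(-3*Abs(k))/3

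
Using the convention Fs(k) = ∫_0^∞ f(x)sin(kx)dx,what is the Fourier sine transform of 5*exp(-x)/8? 5*k/(8*(k^2 + 1))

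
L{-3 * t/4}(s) -3/(4 * s^2) 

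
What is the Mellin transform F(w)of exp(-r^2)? gamma(w/2)/2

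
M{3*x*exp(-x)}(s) 3*gamma(s + 1)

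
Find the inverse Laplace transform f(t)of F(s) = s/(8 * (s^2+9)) cos(3 * t)/8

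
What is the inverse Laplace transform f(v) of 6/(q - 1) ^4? v^3*exp(v) 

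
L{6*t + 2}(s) 6/s^2 + 2/s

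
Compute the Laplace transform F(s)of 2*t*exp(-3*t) 2/(s + 3)^2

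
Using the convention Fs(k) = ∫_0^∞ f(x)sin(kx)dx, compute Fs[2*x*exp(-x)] 4*k/(k^2 + 1)^2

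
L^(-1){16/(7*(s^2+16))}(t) 4*sin(4*t)/7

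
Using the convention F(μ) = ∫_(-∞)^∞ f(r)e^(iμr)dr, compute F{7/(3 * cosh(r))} 7 * pi/(3 * cosh(pi * μ/2))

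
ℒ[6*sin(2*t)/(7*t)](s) 6*atan(2/s)/7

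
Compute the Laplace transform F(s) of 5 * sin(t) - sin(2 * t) 5/(s^2 + 1)-2/(s^2 + 4) 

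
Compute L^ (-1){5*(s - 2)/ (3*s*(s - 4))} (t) 5*exp (2*t)*cosh (2*t)/3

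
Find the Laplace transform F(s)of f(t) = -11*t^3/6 -11/s^4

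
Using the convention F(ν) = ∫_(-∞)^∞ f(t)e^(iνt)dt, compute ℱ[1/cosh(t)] pi/cosh(pi*ν/2)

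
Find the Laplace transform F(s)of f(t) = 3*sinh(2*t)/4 3/(2*(s^2 - 4))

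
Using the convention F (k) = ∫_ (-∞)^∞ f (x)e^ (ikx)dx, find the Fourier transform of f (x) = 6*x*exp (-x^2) 3*I*sqrt (pi)*k*exp (-k^2/4)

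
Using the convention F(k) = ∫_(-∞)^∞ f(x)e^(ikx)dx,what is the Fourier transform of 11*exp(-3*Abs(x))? 66/(k^2 + 9)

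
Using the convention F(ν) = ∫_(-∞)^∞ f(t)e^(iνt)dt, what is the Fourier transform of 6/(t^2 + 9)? 2 * pi * exp(-3 * Abs(ν))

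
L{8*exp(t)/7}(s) 8/(7*(s - 1))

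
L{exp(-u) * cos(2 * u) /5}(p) (p + 1) /(5 * ((p + 1) ^2 + 4) ) 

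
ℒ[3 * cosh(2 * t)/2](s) 3 * s/(2 * (s^2 - 4))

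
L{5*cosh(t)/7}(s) 5*s/(7*(s^2-1))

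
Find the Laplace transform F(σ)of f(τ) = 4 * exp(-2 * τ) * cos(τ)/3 4 * (σ + 2)/(3 * ((σ + 2)^2 + 1))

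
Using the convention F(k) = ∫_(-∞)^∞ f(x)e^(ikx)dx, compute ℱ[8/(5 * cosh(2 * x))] 4 * pi/(5 * cosh(pi * k/4))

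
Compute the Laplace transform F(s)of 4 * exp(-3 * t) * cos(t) 4 * (s + 3)/((s + 3)^2 + 1)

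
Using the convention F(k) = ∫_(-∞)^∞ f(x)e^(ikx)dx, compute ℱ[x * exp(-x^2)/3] I * sqrt(pi) * k * exp(-k^2/4)/6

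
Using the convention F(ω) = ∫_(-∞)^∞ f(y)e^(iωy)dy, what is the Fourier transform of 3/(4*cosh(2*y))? 3*pi/(8*cosh(pi*ω/4))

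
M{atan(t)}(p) -pi*sec(pi*p/2)/(2*p)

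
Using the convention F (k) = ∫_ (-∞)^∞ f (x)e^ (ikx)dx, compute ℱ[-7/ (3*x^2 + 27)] -7*pi*exp (-3*Abs (k))/9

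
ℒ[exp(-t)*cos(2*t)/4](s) (s + 1)/(4*((s + 1)^2 + 4))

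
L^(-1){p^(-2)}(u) u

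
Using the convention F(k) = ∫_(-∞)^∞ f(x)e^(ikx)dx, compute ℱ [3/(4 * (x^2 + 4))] 3 * pi * exp(-2 * Abs(k))/8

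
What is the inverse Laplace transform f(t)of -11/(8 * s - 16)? -11 * exp(2 * t)/8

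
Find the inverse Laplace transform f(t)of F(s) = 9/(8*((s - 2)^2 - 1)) 9*exp(2*t)*sinh(t)/8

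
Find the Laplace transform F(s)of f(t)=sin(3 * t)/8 3/(8 * (s^2 + 9))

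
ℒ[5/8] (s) 5/(8*s)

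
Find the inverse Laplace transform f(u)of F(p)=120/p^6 u^5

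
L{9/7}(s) 9/(7 * s)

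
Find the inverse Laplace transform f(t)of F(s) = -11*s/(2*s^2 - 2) -11*cosh(t)/2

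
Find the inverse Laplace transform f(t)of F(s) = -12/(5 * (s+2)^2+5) -12 * exp(-2 * t) * sin(t)/5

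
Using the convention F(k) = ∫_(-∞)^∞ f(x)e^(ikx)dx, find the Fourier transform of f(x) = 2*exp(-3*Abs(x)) 12/(k^2 + 9)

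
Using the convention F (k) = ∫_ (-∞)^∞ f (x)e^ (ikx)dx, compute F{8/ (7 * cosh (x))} 8 * pi/ (7 * cosh (pi * k/2))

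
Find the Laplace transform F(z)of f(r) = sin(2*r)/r atan(2/z)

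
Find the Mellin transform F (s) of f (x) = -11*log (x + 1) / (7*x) 11*pi*csc (pi*s) / (7*(s - 1) ) 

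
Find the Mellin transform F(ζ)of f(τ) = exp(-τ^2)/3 gamma(ζ/2)/6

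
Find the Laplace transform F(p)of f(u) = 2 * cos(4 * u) 2 * p/(p^2 + 16)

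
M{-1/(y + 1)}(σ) -pi * csc(pi * σ)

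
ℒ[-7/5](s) -7/(5*s)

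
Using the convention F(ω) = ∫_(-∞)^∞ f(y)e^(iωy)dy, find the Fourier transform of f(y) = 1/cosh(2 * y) pi/(2 * cosh(pi * ω/4))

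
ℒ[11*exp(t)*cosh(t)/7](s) 11*(s - 1)/(7*s*(s - 2))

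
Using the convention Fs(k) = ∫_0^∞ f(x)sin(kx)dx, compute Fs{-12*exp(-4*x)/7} -12*k/(7*k^2 + 112)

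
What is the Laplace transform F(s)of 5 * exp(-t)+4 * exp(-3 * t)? 4/(s+3)+5/(s+1)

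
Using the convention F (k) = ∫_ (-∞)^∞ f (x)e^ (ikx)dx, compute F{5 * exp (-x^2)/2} 5 * sqrt (pi) * exp (-k^2/4)/2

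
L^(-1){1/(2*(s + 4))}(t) exp(-4*t)/2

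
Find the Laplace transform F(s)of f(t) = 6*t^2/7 12/(7*s^3)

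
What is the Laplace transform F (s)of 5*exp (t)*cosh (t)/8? 5*(s - 1)/ (8*s*(s - 2))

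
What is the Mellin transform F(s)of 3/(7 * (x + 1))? 3 * pi * csc(pi * s)/7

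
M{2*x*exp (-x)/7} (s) 2*gamma (s + 1)/7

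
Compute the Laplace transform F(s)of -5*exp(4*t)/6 -5/(6*s - 24)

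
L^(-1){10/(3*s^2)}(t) 10*t/3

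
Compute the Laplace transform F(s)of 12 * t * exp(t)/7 12/(7 * (s - 1)^2)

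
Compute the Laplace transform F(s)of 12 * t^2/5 24/(5 * s^3)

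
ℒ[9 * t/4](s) 9/(4 * s^2)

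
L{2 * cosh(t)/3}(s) 2 * s/(3 * (s^2 - 1))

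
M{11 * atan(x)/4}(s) -11 * pi * sec(pi * s/2)/(8 * s)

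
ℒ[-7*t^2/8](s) -7/(4*s^3)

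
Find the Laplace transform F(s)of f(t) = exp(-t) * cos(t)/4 (s + 1)/(4 * ((s + 1)^2 + 1))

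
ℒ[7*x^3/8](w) 21/(4*w^4)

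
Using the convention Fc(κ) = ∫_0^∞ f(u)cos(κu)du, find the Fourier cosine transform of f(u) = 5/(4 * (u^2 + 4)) 5 * pi * exp(-2 * κ)/16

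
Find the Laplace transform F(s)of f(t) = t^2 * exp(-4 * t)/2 (s + 4)^(-3)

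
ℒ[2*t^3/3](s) 4/s^4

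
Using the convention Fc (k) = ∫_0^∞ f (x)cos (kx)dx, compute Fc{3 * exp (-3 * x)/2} 9/ (2 * (k^2 + 9))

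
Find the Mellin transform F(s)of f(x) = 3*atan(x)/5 -3*pi*sec(pi*s/2)/(10*s)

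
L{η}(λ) λ^(-2)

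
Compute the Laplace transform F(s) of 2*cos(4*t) 2*s/(s^2+16) 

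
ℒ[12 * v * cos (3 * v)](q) 12 * (q^2-9)/ (q^2 + 9)^2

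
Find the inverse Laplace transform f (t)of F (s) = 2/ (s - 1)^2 2*t*exp (t)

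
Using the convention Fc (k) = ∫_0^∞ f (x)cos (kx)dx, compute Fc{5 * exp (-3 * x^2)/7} 5 * sqrt (3) * sqrt (pi) * exp (-k^2/12)/42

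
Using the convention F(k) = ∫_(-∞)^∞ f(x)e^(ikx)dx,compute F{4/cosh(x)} 4*pi/cosh(pi*k/2)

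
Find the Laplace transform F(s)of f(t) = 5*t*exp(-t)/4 5/(4*(s+1)^2)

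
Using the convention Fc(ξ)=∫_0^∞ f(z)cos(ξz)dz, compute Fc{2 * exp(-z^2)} sqrt(pi) * exp(-ξ^2/4)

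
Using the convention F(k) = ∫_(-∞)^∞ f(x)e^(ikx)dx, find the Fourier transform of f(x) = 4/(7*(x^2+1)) 4*pi*exp(-Abs(k))/7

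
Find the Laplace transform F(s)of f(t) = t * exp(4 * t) (s - 4)^(-2)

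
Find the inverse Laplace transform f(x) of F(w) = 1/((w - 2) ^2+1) exp(2 * x) * sin(x) 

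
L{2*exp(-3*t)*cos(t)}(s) 2*(s + 3)/((s + 3)^2 + 1)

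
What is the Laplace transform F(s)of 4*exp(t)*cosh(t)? 4*(s - 1)/(s*(s - 2))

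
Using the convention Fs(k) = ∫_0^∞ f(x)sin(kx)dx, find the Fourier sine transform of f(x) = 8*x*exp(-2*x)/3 32*k/(3*(k^2 + 4)^2)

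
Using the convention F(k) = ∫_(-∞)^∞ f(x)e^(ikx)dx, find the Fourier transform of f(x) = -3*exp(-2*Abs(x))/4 -3/(k^2 + 4)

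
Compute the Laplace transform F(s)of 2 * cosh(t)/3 2 * s/(3 * (s^2 - 1))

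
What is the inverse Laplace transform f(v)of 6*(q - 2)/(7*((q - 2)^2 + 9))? 6*exp(2*v)*cos(3*v)/7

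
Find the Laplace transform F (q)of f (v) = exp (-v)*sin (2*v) 2/ ( (q + 1)^2 + 4)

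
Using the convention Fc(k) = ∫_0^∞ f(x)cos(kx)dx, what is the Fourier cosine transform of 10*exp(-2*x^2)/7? 5*sqrt(2)*sqrt(pi)*exp(-k^2/8)/14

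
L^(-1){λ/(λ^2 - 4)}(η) cosh(2*η)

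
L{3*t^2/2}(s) 3/s^3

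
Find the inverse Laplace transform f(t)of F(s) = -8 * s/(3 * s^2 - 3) -8 * cosh(t)/3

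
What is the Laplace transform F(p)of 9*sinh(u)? 9/(p^2 - 1)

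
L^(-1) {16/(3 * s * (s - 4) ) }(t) 8 * exp(2 * t) * sinh(2 * t) /3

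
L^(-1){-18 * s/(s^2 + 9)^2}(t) -3 * t * sin(3 * t)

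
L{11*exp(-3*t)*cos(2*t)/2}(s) 11*(s + 3)/(2*((s + 3)^2 + 4))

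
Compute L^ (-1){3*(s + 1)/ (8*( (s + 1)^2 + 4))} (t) 3*exp (-t)*cos (2*t)/8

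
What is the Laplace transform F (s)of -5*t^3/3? -10/s^4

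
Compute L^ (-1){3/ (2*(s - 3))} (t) 3*exp (3*t)/2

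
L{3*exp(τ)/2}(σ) 3/(2*(σ - 1))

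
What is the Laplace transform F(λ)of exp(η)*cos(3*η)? (λ - 1)/((λ - 1)^2+9)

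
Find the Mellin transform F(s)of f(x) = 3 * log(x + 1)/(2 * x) -3 * pi * csc(pi * s)/(2 * s - 2)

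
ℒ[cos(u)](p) p/(p^2 + 1)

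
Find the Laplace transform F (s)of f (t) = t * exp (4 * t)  (s - 4)^ (-2)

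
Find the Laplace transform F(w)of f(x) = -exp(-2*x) -1/(w + 2)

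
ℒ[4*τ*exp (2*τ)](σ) 4/ (σ - 2)^2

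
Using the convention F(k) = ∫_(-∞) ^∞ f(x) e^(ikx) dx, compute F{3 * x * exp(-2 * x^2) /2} 3 * sqrt(2) * I * sqrt(pi) * k * exp(-k^2/8) /16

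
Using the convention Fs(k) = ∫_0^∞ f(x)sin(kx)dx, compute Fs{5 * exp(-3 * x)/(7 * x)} 5 * atan(k/3)/7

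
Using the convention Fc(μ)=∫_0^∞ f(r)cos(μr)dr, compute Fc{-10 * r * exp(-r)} 10 * (μ^2 - 1)/(μ^2+1)^2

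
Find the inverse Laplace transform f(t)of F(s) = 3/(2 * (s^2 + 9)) sin(3 * t)/2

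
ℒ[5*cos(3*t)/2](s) 5*s/(2*(s^2 + 9))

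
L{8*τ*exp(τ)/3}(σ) 8/(3*(σ - 1)^2)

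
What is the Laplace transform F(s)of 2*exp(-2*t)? 2/(s + 2)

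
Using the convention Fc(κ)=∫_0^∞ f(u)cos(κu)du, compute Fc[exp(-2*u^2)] sqrt(2)*sqrt(pi)*exp(-κ^2/8)/4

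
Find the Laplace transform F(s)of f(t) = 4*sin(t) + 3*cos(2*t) 3*s/(s^2 + 4) + 4/(s^2 + 1)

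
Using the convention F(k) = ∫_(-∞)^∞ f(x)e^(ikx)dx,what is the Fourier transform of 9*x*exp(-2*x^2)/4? 9*sqrt(2)*I*sqrt(pi)*k*exp(-k^2/8)/32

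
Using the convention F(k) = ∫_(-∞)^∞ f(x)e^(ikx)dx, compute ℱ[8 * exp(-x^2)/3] 8 * sqrt(pi) * exp(-k^2/4)/3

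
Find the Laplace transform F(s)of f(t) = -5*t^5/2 -300/s^6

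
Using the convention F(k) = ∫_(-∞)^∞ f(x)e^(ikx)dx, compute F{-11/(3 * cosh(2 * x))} -11 * pi/(6 * cosh(pi * k/4))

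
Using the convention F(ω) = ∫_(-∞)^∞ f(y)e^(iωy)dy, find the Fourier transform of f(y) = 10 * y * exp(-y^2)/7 5 * I * sqrt(pi) * ω * exp(-ω^2/4)/7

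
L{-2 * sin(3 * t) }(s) -6/(s^2 + 9) 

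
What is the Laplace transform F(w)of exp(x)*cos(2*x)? (w - 1)/((w - 1)^2 + 4)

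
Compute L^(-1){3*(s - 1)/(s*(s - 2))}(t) 3*exp(t)*cosh(t)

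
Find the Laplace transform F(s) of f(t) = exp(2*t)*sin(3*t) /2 3/(2*((s - 2) ^2 + 9) ) 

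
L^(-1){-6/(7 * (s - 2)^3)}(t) -3 * t^2 * exp(2 * t)/7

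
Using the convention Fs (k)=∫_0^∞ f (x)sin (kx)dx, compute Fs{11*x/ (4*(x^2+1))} 11*pi*exp (-k)/8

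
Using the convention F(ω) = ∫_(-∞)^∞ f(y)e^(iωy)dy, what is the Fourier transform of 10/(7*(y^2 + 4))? 5*pi*exp(-2*Abs(ω))/7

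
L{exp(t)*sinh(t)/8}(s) 1/(8*s*(s - 2))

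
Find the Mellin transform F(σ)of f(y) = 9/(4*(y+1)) 9*pi*csc(pi*σ)/4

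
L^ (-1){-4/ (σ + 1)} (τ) -4*exp (-τ)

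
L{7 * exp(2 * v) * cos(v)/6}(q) 7 * (q - 2)/(6 * ((q - 2)^2 + 1))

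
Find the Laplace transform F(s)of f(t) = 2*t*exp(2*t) 2/(s - 2)^2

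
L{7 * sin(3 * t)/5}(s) 21/(5 * (s^2+9))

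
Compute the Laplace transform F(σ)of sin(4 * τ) 4/(σ^2 + 16)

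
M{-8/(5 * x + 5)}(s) -8 * pi * csc(pi * s)/5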